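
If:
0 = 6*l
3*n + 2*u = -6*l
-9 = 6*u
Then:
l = 0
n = 1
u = -3/2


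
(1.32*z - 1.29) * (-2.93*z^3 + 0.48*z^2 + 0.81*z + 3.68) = -3.8676*z^4 + 4.4133*z^3 + 0.45*z^2 + 3.8127*z - 4.7472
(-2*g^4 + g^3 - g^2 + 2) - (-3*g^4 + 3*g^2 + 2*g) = g^4 + g^3 - 4*g^2 - 2*g + 2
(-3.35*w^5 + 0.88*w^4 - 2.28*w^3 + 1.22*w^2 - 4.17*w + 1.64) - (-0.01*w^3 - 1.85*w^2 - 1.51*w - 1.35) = -3.35*w^5 + 0.88*w^4 - 2.27*w^3 + 3.07*w^2 - 2.66*w + 2.99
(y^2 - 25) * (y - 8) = y^3 - 8*y^2 - 25*y + 200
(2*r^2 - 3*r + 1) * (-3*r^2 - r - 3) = -6*r^4 + 7*r^3 - 6*r^2 + 8*r - 3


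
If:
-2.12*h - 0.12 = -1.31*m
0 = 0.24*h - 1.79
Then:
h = 7.46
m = 12.16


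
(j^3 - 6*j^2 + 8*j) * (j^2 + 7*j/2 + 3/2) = j^5 - 5*j^4/2 - 23*j^3/2 + 19*j^2 + 12*j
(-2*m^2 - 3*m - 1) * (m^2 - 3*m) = -2*m^4 + 3*m^3 + 8*m^2 + 3*m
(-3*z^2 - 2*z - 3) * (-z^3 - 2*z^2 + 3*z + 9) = 3*z^5 + 8*z^4 - 2*z^3 - 27*z^2 - 27*z - 27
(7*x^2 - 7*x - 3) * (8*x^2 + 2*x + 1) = 56*x^4 - 42*x^3 - 31*x^2 - 13*x - 3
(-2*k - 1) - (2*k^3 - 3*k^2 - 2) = -2*k^3 + 3*k^2 - 2*k + 1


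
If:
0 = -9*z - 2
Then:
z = -2/9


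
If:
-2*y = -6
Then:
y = 3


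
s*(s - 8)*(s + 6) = s^3 - 2*s^2 - 48*s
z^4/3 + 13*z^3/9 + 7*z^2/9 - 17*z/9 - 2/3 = (z/3 + 1)*(z - 1)*(z + 1/3)*(z + 2)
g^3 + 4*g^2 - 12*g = g*(g - 2)*(g + 6)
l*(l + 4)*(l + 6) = l^3 + 10*l^2 + 24*l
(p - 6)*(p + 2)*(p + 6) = p^3 + 2*p^2 - 36*p - 72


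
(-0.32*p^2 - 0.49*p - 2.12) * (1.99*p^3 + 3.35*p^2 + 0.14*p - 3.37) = -0.6368*p^5 - 2.0471*p^4 - 5.9051*p^3 - 6.0922*p^2 + 1.3545*p + 7.1444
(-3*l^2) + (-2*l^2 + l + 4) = -5*l^2 + l + 4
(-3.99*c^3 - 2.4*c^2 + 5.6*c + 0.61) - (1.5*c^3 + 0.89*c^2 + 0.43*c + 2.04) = -5.49*c^3 - 3.29*c^2 + 5.17*c - 1.43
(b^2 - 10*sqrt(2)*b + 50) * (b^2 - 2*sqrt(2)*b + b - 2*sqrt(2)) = b^4 - 12*sqrt(2)*b^3 + b^3 - 12*sqrt(2)*b^2 + 90*b^2 - 100*sqrt(2)*b + 90*b - 100*sqrt(2)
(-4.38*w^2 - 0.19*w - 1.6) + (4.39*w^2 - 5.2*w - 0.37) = 0.00999999999999979*w^2 - 5.39*w - 1.97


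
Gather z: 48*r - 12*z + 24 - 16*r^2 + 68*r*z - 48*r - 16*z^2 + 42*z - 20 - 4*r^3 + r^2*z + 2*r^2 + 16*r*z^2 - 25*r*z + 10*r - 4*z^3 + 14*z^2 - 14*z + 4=-4*r^3 - 14*r^2 + 10*r - 4*z^3 + z^2*(16*r - 2) + z*(r^2 + 43*r + 16) + 8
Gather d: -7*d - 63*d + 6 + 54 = 60 - 70*d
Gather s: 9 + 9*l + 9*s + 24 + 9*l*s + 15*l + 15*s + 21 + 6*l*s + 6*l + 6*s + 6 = 30*l + s*(15*l + 30) + 60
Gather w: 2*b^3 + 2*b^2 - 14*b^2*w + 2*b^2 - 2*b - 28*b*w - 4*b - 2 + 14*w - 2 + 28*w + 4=2*b^3 + 4*b^2 - 6*b + w*(-14*b^2 - 28*b + 42)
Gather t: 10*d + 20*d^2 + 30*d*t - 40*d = 20*d^2 + 30*d*t - 30*d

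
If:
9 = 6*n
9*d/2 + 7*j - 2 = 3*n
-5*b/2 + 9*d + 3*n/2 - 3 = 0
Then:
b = 49/10 - 28*j/5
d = 13/9 - 14*j/9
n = 3/2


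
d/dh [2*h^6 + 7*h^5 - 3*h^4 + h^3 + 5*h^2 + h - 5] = 12*h^5 + 35*h^4 - 12*h^3 + 3*h^2 + 10*h + 1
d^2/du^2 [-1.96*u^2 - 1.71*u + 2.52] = -3.92000000000000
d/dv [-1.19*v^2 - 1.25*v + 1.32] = -2.38*v - 1.25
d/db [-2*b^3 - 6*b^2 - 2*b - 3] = -6*b^2 - 12*b - 2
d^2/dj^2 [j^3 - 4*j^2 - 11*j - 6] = 6*j - 8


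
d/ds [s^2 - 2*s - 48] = 2*s - 2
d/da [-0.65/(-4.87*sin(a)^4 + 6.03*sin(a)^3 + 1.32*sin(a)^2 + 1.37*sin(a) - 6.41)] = (-12.662*sin(a)^3 + 11.7585*sin(a)^2 + 1.716*sin(a) + 0.8905)*cos(a)/(-4.87*sin(a)^4 + 6.03*sin(a)^3 + 1.32*sin(a)^2 + 1.37*sin(a) - 6.41)^2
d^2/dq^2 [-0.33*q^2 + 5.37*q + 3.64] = -0.660000000000000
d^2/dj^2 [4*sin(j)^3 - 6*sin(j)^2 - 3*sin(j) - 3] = 9*sin(3*j) - 12*cos(2*j)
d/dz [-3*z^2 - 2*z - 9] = -6*z - 2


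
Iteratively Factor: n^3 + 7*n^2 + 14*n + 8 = (n + 2)*(n^2 + 5*n + 4) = (n + 2)*(n + 4)*(n + 1)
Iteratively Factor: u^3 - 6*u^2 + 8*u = (u)*(u^2 - 6*u + 8) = u*(u - 2)*(u - 4)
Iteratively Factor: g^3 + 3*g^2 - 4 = (g - 1)*(g^2 + 4*g + 4) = (g - 1)*(g + 2)*(g + 2)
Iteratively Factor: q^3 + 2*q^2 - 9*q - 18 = (q + 3)*(q^2 - q - 6) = (q + 2)*(q + 3)*(q - 3)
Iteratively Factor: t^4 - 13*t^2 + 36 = (t + 2)*(t^3 - 2*t^2 - 9*t + 18) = (t + 2)*(t + 3)*(t^2 - 5*t + 6) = (t - 3)*(t + 2)*(t + 3)*(t - 2)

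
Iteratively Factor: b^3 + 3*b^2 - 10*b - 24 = (b + 4)*(b^2 - b - 6) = (b - 3)*(b + 4)*(b + 2)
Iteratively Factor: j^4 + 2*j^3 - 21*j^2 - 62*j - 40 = (j + 1)*(j^3 + j^2 - 22*j - 40) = (j - 5)*(j + 1)*(j^2 + 6*j + 8) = (j - 5)*(j + 1)*(j + 2)*(j + 4)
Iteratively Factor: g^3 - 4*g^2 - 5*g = (g + 1)*(g^2 - 5*g) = (g - 5)*(g + 1)*(g)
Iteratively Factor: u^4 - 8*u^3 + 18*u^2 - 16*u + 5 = (u - 5)*(u^3 - 3*u^2 + 3*u - 1) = (u - 5)*(u - 1)*(u^2 - 2*u + 1) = (u - 5)*(u - 1)^2*(u - 1)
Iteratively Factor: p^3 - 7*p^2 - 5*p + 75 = (p - 5)*(p^2 - 2*p - 15) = (p - 5)*(p + 3)*(p - 5)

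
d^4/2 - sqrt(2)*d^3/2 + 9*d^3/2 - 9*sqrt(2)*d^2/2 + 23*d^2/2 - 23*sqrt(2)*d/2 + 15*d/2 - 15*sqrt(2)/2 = (d/2 + 1/2)*(d + 3)*(d + 5)*(d - sqrt(2))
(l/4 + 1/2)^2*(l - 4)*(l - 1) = l^4/16 - l^3/16 - 3*l^2/4 - l/4 + 1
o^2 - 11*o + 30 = (o - 6)*(o - 5)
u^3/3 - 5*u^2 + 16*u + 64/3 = (u/3 + 1/3)*(u - 8)^2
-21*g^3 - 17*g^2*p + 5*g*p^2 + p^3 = (-3*g + p)*(g + p)*(7*g + p)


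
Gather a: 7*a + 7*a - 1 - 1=14*a - 2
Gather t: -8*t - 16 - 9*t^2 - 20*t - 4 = -9*t^2 - 28*t - 20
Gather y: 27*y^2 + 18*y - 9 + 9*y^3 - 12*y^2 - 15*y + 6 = 9*y^3 + 15*y^2 + 3*y - 3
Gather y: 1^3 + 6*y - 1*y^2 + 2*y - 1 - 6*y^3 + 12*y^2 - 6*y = -6*y^3 + 11*y^2 + 2*y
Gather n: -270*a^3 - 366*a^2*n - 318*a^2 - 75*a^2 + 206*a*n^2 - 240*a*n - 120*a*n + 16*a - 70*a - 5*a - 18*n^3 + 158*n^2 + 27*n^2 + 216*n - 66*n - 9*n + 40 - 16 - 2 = -270*a^3 - 393*a^2 - 59*a - 18*n^3 + n^2*(206*a + 185) + n*(-366*a^2 - 360*a + 141) + 22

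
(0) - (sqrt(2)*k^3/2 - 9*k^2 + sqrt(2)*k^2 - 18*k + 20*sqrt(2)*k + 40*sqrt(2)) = -sqrt(2)*k^3/2 - sqrt(2)*k^2 + 9*k^2 - 20*sqrt(2)*k + 18*k - 40*sqrt(2)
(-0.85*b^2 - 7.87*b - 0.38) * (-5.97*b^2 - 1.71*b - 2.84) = 5.0745*b^4 + 48.4374*b^3 + 18.1403*b^2 + 23.0006*b + 1.0792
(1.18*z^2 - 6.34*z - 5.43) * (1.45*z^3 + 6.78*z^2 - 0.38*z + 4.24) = 1.711*z^5 - 1.1926*z^4 - 51.3071*z^3 - 29.403*z^2 - 24.8182*z - 23.0232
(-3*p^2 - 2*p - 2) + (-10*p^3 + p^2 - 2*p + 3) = -10*p^3 - 2*p^2 - 4*p + 1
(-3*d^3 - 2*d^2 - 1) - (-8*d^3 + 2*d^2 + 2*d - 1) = 5*d^3 - 4*d^2 - 2*d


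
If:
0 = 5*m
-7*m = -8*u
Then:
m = 0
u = 0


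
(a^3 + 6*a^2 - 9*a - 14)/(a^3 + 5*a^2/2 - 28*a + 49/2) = 2*(a^2 - a - 2)/(2*a^2 - 9*a + 7)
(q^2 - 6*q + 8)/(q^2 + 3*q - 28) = (q - 2)/(q + 7)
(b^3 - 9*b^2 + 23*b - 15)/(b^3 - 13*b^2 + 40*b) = (b^2 - 4*b + 3)/(b*(b - 8))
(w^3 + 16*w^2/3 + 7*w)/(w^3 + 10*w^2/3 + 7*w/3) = (w + 3)/(w + 1)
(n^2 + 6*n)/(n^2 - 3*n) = (n + 6)/(n - 3)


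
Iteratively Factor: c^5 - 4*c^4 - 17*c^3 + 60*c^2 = (c)*(c^4 - 4*c^3 - 17*c^2 + 60*c) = c*(c - 3)*(c^3 - c^2 - 20*c) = c*(c - 3)*(c + 4)*(c^2 - 5*c) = c^2*(c - 3)*(c + 4)*(c - 5)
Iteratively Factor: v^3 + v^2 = (v)*(v^2 + v) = v^2*(v + 1)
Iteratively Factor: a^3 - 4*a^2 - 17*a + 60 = (a - 3)*(a^2 - a - 20) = (a - 3)*(a + 4)*(a - 5)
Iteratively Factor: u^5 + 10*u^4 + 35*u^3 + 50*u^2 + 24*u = (u)*(u^4 + 10*u^3 + 35*u^2 + 50*u + 24) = u*(u + 3)*(u^3 + 7*u^2 + 14*u + 8) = u*(u + 3)*(u + 4)*(u^2 + 3*u + 2) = u*(u + 1)*(u + 3)*(u + 4)*(u + 2)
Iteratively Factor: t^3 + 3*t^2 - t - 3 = (t + 1)*(t^2 + 2*t - 3) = (t - 1)*(t + 1)*(t + 3)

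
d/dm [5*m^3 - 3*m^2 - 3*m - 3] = 15*m^2 - 6*m - 3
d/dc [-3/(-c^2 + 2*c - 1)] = 6*(1 - c)/(c^2 - 2*c + 1)^2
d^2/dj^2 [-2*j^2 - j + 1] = -4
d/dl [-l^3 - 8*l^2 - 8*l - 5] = -3*l^2 - 16*l - 8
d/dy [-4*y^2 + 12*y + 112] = 12 - 8*y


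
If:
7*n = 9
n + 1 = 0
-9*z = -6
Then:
No Solution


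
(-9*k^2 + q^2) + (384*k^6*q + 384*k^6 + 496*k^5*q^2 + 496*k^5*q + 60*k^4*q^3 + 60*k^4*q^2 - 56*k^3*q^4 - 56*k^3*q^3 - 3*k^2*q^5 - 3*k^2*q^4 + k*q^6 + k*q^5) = 384*k^6*q + 384*k^6 + 496*k^5*q^2 + 496*k^5*q + 60*k^4*q^3 + 60*k^4*q^2 - 56*k^3*q^4 - 56*k^3*q^3 - 3*k^2*q^5 - 3*k^2*q^4 - 9*k^2 + k*q^6 + k*q^5 + q^2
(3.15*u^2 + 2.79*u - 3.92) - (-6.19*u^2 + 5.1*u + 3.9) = 9.34*u^2 - 2.31*u - 7.82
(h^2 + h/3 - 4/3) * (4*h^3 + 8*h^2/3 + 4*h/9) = 4*h^5 + 4*h^4 - 4*h^3 - 92*h^2/27 - 16*h/27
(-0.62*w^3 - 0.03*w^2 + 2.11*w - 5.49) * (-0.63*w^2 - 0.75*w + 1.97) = 0.3906*w^5 + 0.4839*w^4 - 2.5282*w^3 + 1.8171*w^2 + 8.2742*w - 10.8153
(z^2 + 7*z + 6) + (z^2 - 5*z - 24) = 2*z^2 + 2*z - 18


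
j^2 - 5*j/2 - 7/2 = (j - 7/2)*(j + 1)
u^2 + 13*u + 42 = (u + 6)*(u + 7)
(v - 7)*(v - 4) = v^2 - 11*v + 28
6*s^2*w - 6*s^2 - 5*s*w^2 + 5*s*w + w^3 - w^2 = (-3*s + w)*(-2*s + w)*(w - 1)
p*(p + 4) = p^2 + 4*p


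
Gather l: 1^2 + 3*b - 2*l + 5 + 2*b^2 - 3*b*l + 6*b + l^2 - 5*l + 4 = 2*b^2 + 9*b + l^2 + l*(-3*b - 7) + 10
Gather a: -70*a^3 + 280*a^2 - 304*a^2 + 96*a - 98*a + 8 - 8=-70*a^3 - 24*a^2 - 2*a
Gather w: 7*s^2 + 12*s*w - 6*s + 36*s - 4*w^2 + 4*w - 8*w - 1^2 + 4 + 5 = 7*s^2 + 30*s - 4*w^2 + w*(12*s - 4) + 8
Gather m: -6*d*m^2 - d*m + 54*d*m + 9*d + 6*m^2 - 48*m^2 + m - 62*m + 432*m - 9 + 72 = 9*d + m^2*(-6*d - 42) + m*(53*d + 371) + 63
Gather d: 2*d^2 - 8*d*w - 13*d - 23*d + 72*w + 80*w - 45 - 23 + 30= 2*d^2 + d*(-8*w - 36) + 152*w - 38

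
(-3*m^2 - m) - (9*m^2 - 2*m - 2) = -12*m^2 + m + 2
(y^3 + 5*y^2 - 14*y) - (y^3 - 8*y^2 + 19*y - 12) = 13*y^2 - 33*y + 12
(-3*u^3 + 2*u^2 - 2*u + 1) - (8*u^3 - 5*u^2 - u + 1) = -11*u^3 + 7*u^2 - u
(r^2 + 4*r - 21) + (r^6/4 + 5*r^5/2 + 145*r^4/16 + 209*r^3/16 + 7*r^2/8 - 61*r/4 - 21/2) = r^6/4 + 5*r^5/2 + 145*r^4/16 + 209*r^3/16 + 15*r^2/8 - 45*r/4 - 63/2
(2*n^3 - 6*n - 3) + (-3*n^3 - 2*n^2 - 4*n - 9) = -n^3 - 2*n^2 - 10*n - 12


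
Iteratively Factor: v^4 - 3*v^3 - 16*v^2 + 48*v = (v + 4)*(v^3 - 7*v^2 + 12*v) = (v - 4)*(v + 4)*(v^2 - 3*v) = v*(v - 4)*(v + 4)*(v - 3)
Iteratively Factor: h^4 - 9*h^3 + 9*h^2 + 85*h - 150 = (h - 5)*(h^3 - 4*h^2 - 11*h + 30) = (h - 5)*(h + 3)*(h^2 - 7*h + 10) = (h - 5)^2*(h + 3)*(h - 2)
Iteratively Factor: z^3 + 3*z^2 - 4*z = (z)*(z^2 + 3*z - 4) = z*(z - 1)*(z + 4)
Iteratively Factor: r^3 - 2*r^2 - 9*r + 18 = (r + 3)*(r^2 - 5*r + 6) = (r - 2)*(r + 3)*(r - 3)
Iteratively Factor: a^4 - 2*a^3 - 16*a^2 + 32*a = (a - 4)*(a^3 + 2*a^2 - 8*a) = (a - 4)*(a + 4)*(a^2 - 2*a) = (a - 4)*(a - 2)*(a + 4)*(a)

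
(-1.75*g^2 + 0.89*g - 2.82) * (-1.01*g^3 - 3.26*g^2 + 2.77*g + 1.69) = 1.7675*g^5 + 4.8061*g^4 - 4.9007*g^3 + 8.701*g^2 - 6.3073*g - 4.7658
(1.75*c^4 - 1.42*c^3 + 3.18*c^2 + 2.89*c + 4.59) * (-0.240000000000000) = -0.42*c^4 + 0.3408*c^3 - 0.7632*c^2 - 0.6936*c - 1.1016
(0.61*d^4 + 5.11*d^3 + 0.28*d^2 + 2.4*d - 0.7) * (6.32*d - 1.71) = 3.8552*d^5 + 31.2521*d^4 - 6.9685*d^3 + 14.6892*d^2 - 8.528*d + 1.197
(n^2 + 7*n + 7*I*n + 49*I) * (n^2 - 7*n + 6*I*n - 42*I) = n^4 + 13*I*n^3 - 91*n^2 - 637*I*n + 2058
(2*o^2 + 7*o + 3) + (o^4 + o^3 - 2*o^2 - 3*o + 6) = o^4 + o^3 + 4*o + 9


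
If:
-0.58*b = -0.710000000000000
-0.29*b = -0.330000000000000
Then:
No Solution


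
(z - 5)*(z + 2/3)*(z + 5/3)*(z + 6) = z^4 + 10*z^3/3 - 239*z^2/9 - 620*z/9 - 100/3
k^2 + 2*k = k*(k + 2)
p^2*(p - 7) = p^3 - 7*p^2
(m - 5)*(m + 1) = m^2 - 4*m - 5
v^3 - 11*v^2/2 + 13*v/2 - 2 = (v - 4)*(v - 1)*(v - 1/2)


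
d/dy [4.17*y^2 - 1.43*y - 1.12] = 8.34*y - 1.43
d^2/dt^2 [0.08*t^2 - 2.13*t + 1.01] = 0.160000000000000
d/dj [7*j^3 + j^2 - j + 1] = 21*j^2 + 2*j - 1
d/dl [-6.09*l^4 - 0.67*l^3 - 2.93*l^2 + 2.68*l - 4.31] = -24.36*l^3 - 2.01*l^2 - 5.86*l + 2.68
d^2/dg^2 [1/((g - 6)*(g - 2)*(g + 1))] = 2*(6*g^4 - 56*g^3 + 159*g^2 - 120*g + 100)/(g^9 - 21*g^8 + 159*g^7 - 475*g^6 + 132*g^5 + 1716*g^4 - 1520*g^3 - 2448*g^2 + 1728*g + 1728)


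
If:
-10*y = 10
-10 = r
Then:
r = -10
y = -1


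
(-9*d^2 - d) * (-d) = 9*d^3 + d^2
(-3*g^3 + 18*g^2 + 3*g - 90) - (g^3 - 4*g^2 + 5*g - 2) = -4*g^3 + 22*g^2 - 2*g - 88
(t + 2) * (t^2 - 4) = t^3 + 2*t^2 - 4*t - 8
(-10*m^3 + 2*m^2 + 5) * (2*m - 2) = -20*m^4 + 24*m^3 - 4*m^2 + 10*m - 10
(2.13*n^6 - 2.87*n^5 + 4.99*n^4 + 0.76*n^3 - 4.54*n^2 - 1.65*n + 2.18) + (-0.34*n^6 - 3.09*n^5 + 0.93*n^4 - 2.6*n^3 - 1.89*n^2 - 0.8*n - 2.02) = 1.79*n^6 - 5.96*n^5 + 5.92*n^4 - 1.84*n^3 - 6.43*n^2 - 2.45*n + 0.16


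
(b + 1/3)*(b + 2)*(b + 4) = b^3 + 19*b^2/3 + 10*b + 8/3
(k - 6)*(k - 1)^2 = k^3 - 8*k^2 + 13*k - 6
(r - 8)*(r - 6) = r^2 - 14*r + 48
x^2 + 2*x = x*(x + 2)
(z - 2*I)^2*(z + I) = z^3 - 3*I*z^2 - 4*I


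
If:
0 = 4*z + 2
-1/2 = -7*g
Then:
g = 1/14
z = -1/2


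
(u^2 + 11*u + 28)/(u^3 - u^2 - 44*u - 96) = (u + 7)/(u^2 - 5*u - 24)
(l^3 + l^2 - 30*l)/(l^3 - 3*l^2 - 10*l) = (l + 6)/(l + 2)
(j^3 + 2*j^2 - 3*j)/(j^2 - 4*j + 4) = j*(j^2 + 2*j - 3)/(j^2 - 4*j + 4)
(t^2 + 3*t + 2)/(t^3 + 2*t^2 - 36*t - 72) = (t + 1)/(t^2 - 36)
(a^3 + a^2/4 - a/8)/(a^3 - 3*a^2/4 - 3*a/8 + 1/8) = a/(a - 1)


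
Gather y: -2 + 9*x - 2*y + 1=9*x - 2*y - 1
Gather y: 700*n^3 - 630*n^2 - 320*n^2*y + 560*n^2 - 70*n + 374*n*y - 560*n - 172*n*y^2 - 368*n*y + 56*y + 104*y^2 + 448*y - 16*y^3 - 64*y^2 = 700*n^3 - 70*n^2 - 630*n - 16*y^3 + y^2*(40 - 172*n) + y*(-320*n^2 + 6*n + 504)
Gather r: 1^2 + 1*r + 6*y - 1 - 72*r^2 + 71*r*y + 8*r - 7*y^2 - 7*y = -72*r^2 + r*(71*y + 9) - 7*y^2 - y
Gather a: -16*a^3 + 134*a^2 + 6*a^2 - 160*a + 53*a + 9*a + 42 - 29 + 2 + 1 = -16*a^3 + 140*a^2 - 98*a + 16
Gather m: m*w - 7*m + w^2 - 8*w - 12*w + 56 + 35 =m*(w - 7) + w^2 - 20*w + 91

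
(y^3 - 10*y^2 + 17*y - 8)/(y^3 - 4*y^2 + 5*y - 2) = (y - 8)/(y - 2)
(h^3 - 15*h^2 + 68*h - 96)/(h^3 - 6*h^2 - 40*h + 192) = (h - 3)/(h + 6)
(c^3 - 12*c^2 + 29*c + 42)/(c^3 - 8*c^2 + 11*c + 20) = (c^2 - 13*c + 42)/(c^2 - 9*c + 20)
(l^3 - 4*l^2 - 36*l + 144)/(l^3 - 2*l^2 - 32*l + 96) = (l - 6)/(l - 4)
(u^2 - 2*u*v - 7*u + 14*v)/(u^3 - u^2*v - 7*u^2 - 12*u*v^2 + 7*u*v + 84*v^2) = (u - 2*v)/(u^2 - u*v - 12*v^2)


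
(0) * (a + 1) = 0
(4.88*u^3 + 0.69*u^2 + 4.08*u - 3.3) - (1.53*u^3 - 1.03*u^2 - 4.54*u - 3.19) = 3.35*u^3 + 1.72*u^2 + 8.62*u - 0.11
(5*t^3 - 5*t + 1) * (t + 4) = 5*t^4 + 20*t^3 - 5*t^2 - 19*t + 4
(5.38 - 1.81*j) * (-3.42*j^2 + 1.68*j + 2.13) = 6.1902*j^3 - 21.4404*j^2 + 5.1831*j + 11.4594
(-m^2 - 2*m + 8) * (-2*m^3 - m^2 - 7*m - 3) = 2*m^5 + 5*m^4 - 7*m^3 + 9*m^2 - 50*m - 24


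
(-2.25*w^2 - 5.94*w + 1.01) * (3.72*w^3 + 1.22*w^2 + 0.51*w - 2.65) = -8.37*w^5 - 24.8418*w^4 - 4.6371*w^3 + 4.1653*w^2 + 16.2561*w - 2.6765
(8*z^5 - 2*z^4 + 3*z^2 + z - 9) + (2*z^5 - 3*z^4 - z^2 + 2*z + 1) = 10*z^5 - 5*z^4 + 2*z^2 + 3*z - 8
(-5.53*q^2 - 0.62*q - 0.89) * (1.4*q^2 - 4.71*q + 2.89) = -7.742*q^4 + 25.1783*q^3 - 14.3075*q^2 + 2.4001*q - 2.5721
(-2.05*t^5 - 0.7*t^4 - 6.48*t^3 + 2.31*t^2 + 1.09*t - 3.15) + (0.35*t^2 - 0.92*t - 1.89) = -2.05*t^5 - 0.7*t^4 - 6.48*t^3 + 2.66*t^2 + 0.17*t - 5.04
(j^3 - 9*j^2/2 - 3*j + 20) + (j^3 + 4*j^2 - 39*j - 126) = 2*j^3 - j^2/2 - 42*j - 106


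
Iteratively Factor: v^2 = (v)*(v)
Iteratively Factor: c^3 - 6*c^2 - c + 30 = (c - 3)*(c^2 - 3*c - 10) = (c - 3)*(c + 2)*(c - 5)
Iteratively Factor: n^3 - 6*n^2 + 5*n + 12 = (n - 4)*(n^2 - 2*n - 3) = (n - 4)*(n + 1)*(n - 3)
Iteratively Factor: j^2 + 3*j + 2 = (j + 1)*(j + 2)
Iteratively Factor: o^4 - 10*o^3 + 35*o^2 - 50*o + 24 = (o - 3)*(o^3 - 7*o^2 + 14*o - 8) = (o - 3)*(o - 2)*(o^2 - 5*o + 4) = (o - 4)*(o - 3)*(o - 2)*(o - 1)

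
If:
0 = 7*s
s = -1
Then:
No Solution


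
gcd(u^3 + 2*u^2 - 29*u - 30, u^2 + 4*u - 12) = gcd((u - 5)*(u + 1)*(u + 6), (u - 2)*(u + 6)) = u + 6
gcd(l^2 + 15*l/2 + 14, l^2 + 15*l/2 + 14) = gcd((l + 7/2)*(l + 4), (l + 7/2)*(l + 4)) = l^2 + 15*l/2 + 14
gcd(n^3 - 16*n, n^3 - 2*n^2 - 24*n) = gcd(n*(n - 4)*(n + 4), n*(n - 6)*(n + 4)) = n^2 + 4*n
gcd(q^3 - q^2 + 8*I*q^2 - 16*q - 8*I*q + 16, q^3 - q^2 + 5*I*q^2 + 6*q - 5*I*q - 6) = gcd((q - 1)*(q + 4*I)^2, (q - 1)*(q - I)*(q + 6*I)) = q - 1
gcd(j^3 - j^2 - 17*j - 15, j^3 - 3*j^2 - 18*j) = j + 3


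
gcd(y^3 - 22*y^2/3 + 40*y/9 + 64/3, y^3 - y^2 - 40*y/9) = y - 8/3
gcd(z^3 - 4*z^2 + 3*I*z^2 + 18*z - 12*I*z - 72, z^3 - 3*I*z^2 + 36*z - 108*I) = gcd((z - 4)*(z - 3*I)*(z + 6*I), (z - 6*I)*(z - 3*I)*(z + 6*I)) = z^2 + 3*I*z + 18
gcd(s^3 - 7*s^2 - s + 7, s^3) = 1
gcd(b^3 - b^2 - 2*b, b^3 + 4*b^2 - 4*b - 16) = b - 2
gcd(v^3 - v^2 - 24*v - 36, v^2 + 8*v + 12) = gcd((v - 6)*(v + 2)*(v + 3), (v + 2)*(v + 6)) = v + 2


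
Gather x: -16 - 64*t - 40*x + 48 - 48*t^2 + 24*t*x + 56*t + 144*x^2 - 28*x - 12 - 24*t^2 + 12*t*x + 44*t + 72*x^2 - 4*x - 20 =-72*t^2 + 36*t + 216*x^2 + x*(36*t - 72)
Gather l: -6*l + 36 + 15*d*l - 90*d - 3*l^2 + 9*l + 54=-90*d - 3*l^2 + l*(15*d + 3) + 90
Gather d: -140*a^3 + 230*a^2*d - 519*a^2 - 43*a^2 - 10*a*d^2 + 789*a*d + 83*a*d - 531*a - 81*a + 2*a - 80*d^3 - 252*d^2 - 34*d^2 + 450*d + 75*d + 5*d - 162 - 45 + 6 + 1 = -140*a^3 - 562*a^2 - 610*a - 80*d^3 + d^2*(-10*a - 286) + d*(230*a^2 + 872*a + 530) - 200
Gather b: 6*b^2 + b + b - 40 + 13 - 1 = 6*b^2 + 2*b - 28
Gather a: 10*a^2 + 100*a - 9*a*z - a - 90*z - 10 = 10*a^2 + a*(99 - 9*z) - 90*z - 10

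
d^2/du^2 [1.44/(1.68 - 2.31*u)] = -15.367968/(2.31*u - 1.68)^3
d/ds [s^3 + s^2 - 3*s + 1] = 3*s^2 + 2*s - 3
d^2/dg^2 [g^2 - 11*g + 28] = 2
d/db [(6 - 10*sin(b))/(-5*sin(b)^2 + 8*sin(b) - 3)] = -2*cos(b)/(sin(b) - 1)^2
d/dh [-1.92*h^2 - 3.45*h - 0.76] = -3.84*h - 3.45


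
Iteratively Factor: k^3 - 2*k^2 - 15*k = (k)*(k^2 - 2*k - 15) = k*(k - 5)*(k + 3)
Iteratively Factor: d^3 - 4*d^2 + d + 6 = (d - 3)*(d^2 - d - 2) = (d - 3)*(d + 1)*(d - 2)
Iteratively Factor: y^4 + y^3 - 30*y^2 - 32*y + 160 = (y - 5)*(y^3 + 6*y^2 - 32) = (y - 5)*(y + 4)*(y^2 + 2*y - 8) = (y - 5)*(y + 4)^2*(y - 2)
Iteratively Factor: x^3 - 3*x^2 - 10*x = (x + 2)*(x^2 - 5*x) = (x - 5)*(x + 2)*(x)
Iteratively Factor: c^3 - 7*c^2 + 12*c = (c - 3)*(c^2 - 4*c) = c*(c - 3)*(c - 4)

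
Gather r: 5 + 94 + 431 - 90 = 440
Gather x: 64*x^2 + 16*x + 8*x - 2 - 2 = 64*x^2 + 24*x - 4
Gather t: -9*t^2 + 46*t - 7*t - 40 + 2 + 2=-9*t^2 + 39*t - 36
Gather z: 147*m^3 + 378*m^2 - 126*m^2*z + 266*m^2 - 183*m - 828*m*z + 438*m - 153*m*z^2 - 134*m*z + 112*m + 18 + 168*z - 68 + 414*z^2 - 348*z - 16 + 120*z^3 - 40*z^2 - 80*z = 147*m^3 + 644*m^2 + 367*m + 120*z^3 + z^2*(374 - 153*m) + z*(-126*m^2 - 962*m - 260) - 66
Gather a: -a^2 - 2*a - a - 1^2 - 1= -a^2 - 3*a - 2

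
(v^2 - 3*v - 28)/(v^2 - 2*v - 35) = (v + 4)/(v + 5)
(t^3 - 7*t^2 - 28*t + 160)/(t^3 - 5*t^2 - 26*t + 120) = (t - 8)/(t - 6)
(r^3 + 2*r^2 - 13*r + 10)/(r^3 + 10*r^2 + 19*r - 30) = (r - 2)/(r + 6)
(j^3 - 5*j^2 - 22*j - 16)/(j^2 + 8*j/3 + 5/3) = 3*(j^2 - 6*j - 16)/(3*j + 5)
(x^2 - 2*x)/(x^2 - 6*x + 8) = x/(x - 4)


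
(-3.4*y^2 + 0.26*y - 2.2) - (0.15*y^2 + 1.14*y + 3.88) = -3.55*y^2 - 0.88*y - 6.08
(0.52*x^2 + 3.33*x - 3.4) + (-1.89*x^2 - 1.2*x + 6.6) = -1.37*x^2 + 2.13*x + 3.2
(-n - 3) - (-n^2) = n^2 - n - 3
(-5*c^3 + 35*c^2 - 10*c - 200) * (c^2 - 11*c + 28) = -5*c^5 + 90*c^4 - 535*c^3 + 890*c^2 + 1920*c - 5600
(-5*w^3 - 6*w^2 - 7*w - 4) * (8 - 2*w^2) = 10*w^5 + 12*w^4 - 26*w^3 - 40*w^2 - 56*w - 32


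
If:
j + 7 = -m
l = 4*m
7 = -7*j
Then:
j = -1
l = -24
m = -6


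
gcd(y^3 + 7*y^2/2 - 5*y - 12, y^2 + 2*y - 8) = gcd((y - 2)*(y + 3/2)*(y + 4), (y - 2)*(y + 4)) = y^2 + 2*y - 8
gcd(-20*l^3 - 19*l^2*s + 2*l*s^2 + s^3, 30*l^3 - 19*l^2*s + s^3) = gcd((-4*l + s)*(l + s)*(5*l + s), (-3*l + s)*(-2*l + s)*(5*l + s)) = 5*l + s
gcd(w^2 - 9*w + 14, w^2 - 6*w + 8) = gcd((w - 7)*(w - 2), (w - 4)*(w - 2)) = w - 2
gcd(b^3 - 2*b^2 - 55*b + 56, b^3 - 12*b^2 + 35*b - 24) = b^2 - 9*b + 8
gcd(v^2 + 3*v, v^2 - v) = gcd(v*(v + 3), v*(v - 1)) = v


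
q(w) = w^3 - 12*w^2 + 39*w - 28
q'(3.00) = -6.00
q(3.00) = 8.00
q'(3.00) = -6.00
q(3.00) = 8.00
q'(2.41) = -1.42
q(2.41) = 10.29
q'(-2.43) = 115.03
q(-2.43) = -207.98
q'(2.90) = -5.37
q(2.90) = 8.57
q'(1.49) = 9.90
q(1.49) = 6.78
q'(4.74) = -7.36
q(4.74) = -6.25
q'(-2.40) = 113.88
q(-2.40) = -204.54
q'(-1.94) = 96.85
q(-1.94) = -156.12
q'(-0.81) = 60.41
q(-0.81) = -67.99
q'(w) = 3*w^2 - 24*w + 39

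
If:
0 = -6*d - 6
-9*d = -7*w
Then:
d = -1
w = -9/7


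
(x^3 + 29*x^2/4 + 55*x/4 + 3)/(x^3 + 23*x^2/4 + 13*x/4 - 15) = (4*x + 1)/(4*x - 5)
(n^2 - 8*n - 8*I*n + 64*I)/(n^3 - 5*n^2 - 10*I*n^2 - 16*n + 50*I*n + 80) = (n - 8)/(n^2 - n*(5 + 2*I) + 10*I)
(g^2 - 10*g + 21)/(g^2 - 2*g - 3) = (g - 7)/(g + 1)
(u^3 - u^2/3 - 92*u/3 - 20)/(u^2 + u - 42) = (3*u^2 + 17*u + 10)/(3*(u + 7))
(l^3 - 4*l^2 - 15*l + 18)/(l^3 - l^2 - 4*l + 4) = (l^2 - 3*l - 18)/(l^2 - 4)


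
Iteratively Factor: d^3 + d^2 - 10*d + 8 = (d + 4)*(d^2 - 3*d + 2) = (d - 1)*(d + 4)*(d - 2)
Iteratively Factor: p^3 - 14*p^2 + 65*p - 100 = (p - 5)*(p^2 - 9*p + 20) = (p - 5)*(p - 4)*(p - 5)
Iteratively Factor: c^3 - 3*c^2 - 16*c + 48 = (c - 3)*(c^2 - 16) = (c - 4)*(c - 3)*(c + 4)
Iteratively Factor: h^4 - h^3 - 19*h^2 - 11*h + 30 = (h - 1)*(h^3 - 19*h - 30) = (h - 5)*(h - 1)*(h^2 + 5*h + 6) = (h - 5)*(h - 1)*(h + 3)*(h + 2)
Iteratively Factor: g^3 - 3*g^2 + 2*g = (g - 2)*(g^2 - g) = (g - 2)*(g - 1)*(g)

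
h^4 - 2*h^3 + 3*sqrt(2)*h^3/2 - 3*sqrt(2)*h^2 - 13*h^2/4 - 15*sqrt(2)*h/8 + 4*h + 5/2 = (h - 5/2)*(h + 1/2)*(h - sqrt(2)/2)*(h + 2*sqrt(2))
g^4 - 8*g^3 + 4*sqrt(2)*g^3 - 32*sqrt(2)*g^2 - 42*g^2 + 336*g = g*(g - 8)*(g - 3*sqrt(2))*(g + 7*sqrt(2))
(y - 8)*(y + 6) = y^2 - 2*y - 48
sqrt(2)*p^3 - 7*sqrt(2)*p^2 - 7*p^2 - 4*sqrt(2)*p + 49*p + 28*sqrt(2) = (p - 7)*(p - 4*sqrt(2))*(sqrt(2)*p + 1)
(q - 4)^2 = q^2 - 8*q + 16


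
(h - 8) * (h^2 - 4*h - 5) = h^3 - 12*h^2 + 27*h + 40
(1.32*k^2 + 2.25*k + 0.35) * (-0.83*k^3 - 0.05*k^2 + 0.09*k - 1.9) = -1.0956*k^5 - 1.9335*k^4 - 0.2842*k^3 - 2.323*k^2 - 4.2435*k - 0.665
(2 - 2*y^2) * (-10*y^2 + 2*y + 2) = 20*y^4 - 4*y^3 - 24*y^2 + 4*y + 4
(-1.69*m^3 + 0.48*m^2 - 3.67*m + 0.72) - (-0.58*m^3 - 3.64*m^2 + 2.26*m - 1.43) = -1.11*m^3 + 4.12*m^2 - 5.93*m + 2.15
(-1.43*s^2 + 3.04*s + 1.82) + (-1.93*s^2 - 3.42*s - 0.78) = -3.36*s^2 - 0.38*s + 1.04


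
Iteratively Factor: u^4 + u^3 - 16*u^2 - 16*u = (u + 1)*(u^3 - 16*u) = (u + 1)*(u + 4)*(u^2 - 4*u) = u*(u + 1)*(u + 4)*(u - 4)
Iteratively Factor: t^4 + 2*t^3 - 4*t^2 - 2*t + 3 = (t - 1)*(t^3 + 3*t^2 - t - 3) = (t - 1)*(t + 3)*(t^2 - 1) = (t - 1)^2*(t + 3)*(t + 1)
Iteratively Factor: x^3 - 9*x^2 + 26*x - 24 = (x - 2)*(x^2 - 7*x + 12) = (x - 4)*(x - 2)*(x - 3)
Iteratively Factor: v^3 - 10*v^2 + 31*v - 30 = (v - 2)*(v^2 - 8*v + 15) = (v - 5)*(v - 2)*(v - 3)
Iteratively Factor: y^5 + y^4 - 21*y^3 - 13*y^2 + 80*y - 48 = (y - 1)*(y^4 + 2*y^3 - 19*y^2 - 32*y + 48) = (y - 1)*(y + 4)*(y^3 - 2*y^2 - 11*y + 12) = (y - 1)^2*(y + 4)*(y^2 - y - 12) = (y - 4)*(y - 1)^2*(y + 4)*(y + 3)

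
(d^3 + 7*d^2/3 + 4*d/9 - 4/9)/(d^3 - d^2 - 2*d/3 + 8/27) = 3*(d + 2)/(3*d - 4)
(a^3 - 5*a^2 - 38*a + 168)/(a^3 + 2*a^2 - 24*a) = (a - 7)/a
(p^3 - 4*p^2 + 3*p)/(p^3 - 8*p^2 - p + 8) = p*(p - 3)/(p^2 - 7*p - 8)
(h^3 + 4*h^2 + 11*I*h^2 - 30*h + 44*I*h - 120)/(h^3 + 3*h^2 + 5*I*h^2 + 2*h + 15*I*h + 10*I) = (h^2 + h*(4 + 6*I) + 24*I)/(h^2 + 3*h + 2)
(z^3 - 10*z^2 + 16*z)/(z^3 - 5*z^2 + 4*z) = (z^2 - 10*z + 16)/(z^2 - 5*z + 4)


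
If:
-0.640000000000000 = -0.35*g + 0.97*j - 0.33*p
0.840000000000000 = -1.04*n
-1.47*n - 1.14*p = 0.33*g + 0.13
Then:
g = 3.2039627039627 - 3.45454545454545*p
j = 0.496275202460769 - 0.906279287722587*p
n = -0.81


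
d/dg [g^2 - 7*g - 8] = 2*g - 7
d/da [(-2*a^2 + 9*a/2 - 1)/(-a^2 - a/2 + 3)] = 2*(11*a^2 - 28*a + 26)/(4*a^4 + 4*a^3 - 23*a^2 - 12*a + 36)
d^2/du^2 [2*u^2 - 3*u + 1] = 4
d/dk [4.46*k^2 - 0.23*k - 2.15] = 8.92*k - 0.23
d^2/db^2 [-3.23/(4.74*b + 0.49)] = -145.140696/(4.74*b + 0.49)^3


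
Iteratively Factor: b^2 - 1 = (b - 1)*(b + 1)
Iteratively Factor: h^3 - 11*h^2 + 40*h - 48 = (h - 4)*(h^2 - 7*h + 12) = (h - 4)*(h - 3)*(h - 4)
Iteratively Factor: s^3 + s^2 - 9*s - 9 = (s + 3)*(s^2 - 2*s - 3) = (s + 1)*(s + 3)*(s - 3)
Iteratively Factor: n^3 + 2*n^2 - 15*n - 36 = (n + 3)*(n^2 - n - 12) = (n + 3)^2*(n - 4)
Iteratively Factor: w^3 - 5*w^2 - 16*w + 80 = (w + 4)*(w^2 - 9*w + 20) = (w - 5)*(w + 4)*(w - 4)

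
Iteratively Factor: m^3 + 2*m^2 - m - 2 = (m + 1)*(m^2 + m - 2) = (m + 1)*(m + 2)*(m - 1)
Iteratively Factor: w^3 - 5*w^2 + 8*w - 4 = (w - 2)*(w^2 - 3*w + 2) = (w - 2)*(w - 1)*(w - 2)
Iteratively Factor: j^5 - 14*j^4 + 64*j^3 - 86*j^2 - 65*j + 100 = (j - 5)*(j^4 - 9*j^3 + 19*j^2 + 9*j - 20) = (j - 5)^2*(j^3 - 4*j^2 - j + 4) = (j - 5)^2*(j + 1)*(j^2 - 5*j + 4) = (j - 5)^2*(j - 1)*(j + 1)*(j - 4)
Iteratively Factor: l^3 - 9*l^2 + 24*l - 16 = (l - 1)*(l^2 - 8*l + 16) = (l - 4)*(l - 1)*(l - 4)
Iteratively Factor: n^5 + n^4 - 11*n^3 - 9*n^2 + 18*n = (n + 2)*(n^4 - n^3 - 9*n^2 + 9*n) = n*(n + 2)*(n^3 - n^2 - 9*n + 9) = n*(n - 1)*(n + 2)*(n^2 - 9) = n*(n - 3)*(n - 1)*(n + 2)*(n + 3)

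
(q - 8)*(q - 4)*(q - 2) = q^3 - 14*q^2 + 56*q - 64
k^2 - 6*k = k*(k - 6)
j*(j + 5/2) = j^2 + 5*j/2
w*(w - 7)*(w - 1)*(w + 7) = w^4 - w^3 - 49*w^2 + 49*w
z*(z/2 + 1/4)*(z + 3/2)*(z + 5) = z^4/2 + 7*z^3/2 + 43*z^2/8 + 15*z/8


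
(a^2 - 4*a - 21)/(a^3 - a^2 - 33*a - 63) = 1/(a + 3)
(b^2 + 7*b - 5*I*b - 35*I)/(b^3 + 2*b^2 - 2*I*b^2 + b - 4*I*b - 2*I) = (b^2 + b*(7 - 5*I) - 35*I)/(b^3 + 2*b^2*(1 - I) + b*(1 - 4*I) - 2*I)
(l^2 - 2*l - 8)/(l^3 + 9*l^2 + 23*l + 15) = (l^2 - 2*l - 8)/(l^3 + 9*l^2 + 23*l + 15)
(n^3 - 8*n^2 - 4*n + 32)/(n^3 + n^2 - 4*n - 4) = (n - 8)/(n + 1)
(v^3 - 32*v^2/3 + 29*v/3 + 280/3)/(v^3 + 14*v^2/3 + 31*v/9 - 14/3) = 3*(v^2 - 13*v + 40)/(3*v^2 + 7*v - 6)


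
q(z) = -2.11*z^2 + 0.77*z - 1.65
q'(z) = 0.77 - 4.22*z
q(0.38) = -1.66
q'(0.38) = -0.83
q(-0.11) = -1.76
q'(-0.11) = 1.23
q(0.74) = -2.24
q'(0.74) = -2.35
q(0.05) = -1.62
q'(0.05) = 0.56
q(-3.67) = -32.90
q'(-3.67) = 16.26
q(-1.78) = -9.71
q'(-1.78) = 8.28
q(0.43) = -1.71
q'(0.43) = -1.04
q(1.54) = -5.47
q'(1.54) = -5.73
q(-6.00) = -82.23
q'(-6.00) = 26.09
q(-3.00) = -22.95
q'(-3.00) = 13.43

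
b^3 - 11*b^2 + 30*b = b*(b - 6)*(b - 5)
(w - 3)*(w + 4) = w^2 + w - 12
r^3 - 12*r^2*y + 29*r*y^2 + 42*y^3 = (r - 7*y)*(r - 6*y)*(r + y)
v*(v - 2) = v^2 - 2*v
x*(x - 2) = x^2 - 2*x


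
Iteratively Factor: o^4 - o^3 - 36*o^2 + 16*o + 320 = (o + 4)*(o^3 - 5*o^2 - 16*o + 80) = (o + 4)^2*(o^2 - 9*o + 20) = (o - 5)*(o + 4)^2*(o - 4)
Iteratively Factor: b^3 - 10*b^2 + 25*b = (b)*(b^2 - 10*b + 25) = b*(b - 5)*(b - 5)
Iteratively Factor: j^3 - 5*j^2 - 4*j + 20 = (j - 2)*(j^2 - 3*j - 10) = (j - 5)*(j - 2)*(j + 2)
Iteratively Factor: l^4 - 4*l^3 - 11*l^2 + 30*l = (l - 5)*(l^3 + l^2 - 6*l) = l*(l - 5)*(l^2 + l - 6) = l*(l - 5)*(l - 2)*(l + 3)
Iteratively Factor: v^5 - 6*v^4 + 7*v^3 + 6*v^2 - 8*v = (v - 4)*(v^4 - 2*v^3 - v^2 + 2*v) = (v - 4)*(v - 2)*(v^3 - v) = v*(v - 4)*(v - 2)*(v^2 - 1) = v*(v - 4)*(v - 2)*(v + 1)*(v - 1)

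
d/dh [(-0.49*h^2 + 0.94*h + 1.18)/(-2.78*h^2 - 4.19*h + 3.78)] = (4.6663*h^2 + 2.8564*h + 8.4974)/(7.7284*h^4 + 23.2964*h^3 - 3.46069999999999*h^2 - 31.6764*h + 14.2884)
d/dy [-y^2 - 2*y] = -2*y - 2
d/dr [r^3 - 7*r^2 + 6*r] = 3*r^2 - 14*r + 6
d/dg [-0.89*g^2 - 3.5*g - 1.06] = -1.78*g - 3.5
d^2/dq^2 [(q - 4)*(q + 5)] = 2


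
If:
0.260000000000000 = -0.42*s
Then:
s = -0.62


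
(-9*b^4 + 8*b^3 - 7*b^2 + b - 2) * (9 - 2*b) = 18*b^5 - 97*b^4 + 86*b^3 - 65*b^2 + 13*b - 18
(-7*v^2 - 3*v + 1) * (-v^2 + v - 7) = 7*v^4 - 4*v^3 + 45*v^2 + 22*v - 7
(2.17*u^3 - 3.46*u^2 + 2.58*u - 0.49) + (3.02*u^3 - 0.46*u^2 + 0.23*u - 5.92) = 5.19*u^3 - 3.92*u^2 + 2.81*u - 6.41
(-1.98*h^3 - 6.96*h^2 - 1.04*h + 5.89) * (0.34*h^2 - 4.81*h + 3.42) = -0.6732*h^5 + 7.1574*h^4 + 26.3524*h^3 - 16.7982*h^2 - 31.8877*h + 20.1438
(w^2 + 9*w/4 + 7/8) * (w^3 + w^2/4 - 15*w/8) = w^5 + 5*w^4/2 - 7*w^3/16 - 4*w^2 - 105*w/64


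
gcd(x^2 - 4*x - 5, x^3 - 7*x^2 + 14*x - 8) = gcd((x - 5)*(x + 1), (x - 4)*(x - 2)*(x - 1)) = 1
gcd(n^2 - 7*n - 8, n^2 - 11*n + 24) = n - 8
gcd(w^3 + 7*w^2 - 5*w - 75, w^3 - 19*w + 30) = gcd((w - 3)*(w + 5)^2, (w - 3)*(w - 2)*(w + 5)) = w^2 + 2*w - 15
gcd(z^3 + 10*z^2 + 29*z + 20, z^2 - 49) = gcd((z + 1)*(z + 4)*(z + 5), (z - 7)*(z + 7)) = 1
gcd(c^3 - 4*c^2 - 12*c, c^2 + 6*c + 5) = 1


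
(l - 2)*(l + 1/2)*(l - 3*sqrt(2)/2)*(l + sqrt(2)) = l^4 - 3*l^3/2 - sqrt(2)*l^3/2 - 4*l^2 + 3*sqrt(2)*l^2/4 + sqrt(2)*l/2 + 9*l/2 + 3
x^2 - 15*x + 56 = (x - 8)*(x - 7)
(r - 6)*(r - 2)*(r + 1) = r^3 - 7*r^2 + 4*r + 12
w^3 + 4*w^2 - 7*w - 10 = (w - 2)*(w + 1)*(w + 5)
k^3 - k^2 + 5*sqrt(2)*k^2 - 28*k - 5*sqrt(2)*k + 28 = (k - 1)*(k - 2*sqrt(2))*(k + 7*sqrt(2))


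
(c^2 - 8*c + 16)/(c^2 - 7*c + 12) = (c - 4)/(c - 3)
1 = 1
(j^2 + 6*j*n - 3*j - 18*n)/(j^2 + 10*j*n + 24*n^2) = (j - 3)/(j + 4*n)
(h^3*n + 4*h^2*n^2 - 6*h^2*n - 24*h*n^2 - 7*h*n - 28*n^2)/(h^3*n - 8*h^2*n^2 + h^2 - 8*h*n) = n*(h^3 + 4*h^2*n - 6*h^2 - 24*h*n - 7*h - 28*n)/(h*(h^2*n - 8*h*n^2 + h - 8*n))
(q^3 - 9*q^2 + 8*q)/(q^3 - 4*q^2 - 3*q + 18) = q*(q^2 - 9*q + 8)/(q^3 - 4*q^2 - 3*q + 18)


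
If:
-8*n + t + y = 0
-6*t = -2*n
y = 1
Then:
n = 3/23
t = 1/23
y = 1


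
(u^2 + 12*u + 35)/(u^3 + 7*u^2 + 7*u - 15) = (u + 7)/(u^2 + 2*u - 3)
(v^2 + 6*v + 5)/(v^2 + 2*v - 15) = (v + 1)/(v - 3)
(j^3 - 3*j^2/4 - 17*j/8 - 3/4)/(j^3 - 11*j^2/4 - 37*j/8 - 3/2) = (j - 2)/(j - 4)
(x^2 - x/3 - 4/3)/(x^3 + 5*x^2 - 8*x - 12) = (x - 4/3)/(x^2 + 4*x - 12)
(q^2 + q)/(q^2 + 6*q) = (q + 1)/(q + 6)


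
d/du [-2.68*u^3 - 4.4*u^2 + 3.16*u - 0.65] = -8.04*u^2 - 8.8*u + 3.16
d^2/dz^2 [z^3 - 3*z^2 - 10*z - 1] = 6*z - 6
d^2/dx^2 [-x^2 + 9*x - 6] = -2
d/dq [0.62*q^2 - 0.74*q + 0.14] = 1.24*q - 0.74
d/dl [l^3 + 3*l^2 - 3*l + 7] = 3*l^2 + 6*l - 3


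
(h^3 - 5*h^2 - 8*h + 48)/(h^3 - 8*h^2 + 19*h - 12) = (h^2 - h - 12)/(h^2 - 4*h + 3)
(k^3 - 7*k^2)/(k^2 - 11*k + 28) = k^2/(k - 4)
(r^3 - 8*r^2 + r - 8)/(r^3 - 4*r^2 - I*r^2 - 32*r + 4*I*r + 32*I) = (r + I)/(r + 4)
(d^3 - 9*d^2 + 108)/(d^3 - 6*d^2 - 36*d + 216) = (d + 3)/(d + 6)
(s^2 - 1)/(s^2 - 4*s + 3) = (s + 1)/(s - 3)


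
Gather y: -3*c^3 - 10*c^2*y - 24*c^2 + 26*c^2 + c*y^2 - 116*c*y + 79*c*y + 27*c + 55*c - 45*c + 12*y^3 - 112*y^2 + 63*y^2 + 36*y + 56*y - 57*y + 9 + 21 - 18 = -3*c^3 + 2*c^2 + 37*c + 12*y^3 + y^2*(c - 49) + y*(-10*c^2 - 37*c + 35) + 12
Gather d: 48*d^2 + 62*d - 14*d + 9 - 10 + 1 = 48*d^2 + 48*d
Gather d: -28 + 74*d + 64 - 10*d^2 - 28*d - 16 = -10*d^2 + 46*d + 20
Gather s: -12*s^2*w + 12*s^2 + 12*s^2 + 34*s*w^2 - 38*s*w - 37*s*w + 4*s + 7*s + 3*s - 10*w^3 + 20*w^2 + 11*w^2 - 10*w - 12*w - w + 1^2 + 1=s^2*(24 - 12*w) + s*(34*w^2 - 75*w + 14) - 10*w^3 + 31*w^2 - 23*w + 2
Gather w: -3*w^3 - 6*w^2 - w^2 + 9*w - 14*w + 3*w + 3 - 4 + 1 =-3*w^3 - 7*w^2 - 2*w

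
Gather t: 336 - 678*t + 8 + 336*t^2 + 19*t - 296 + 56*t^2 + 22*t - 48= 392*t^2 - 637*t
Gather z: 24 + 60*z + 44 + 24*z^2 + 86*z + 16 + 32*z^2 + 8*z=56*z^2 + 154*z + 84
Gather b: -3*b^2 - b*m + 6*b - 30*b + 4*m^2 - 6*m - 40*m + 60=-3*b^2 + b*(-m - 24) + 4*m^2 - 46*m + 60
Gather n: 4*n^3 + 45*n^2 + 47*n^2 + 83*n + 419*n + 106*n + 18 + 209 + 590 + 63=4*n^3 + 92*n^2 + 608*n + 880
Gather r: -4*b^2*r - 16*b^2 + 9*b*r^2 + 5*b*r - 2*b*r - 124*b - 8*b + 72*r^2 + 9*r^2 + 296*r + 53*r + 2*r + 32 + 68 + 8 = -16*b^2 - 132*b + r^2*(9*b + 81) + r*(-4*b^2 + 3*b + 351) + 108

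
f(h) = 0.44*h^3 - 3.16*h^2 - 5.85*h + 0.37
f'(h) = 1.32*h^2 - 6.32*h - 5.85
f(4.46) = -49.54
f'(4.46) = -7.78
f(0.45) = -2.86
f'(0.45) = -8.43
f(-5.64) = -146.09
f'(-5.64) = 71.78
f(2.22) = -23.38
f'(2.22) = -13.37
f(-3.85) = -49.06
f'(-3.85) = 38.05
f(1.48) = -13.78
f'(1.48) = -12.31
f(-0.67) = 2.74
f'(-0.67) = -1.02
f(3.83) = -43.67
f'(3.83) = -10.69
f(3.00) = -33.74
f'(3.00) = -12.93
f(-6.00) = -173.33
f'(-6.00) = 79.59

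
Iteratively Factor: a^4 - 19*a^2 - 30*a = (a - 5)*(a^3 + 5*a^2 + 6*a) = (a - 5)*(a + 2)*(a^2 + 3*a) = a*(a - 5)*(a + 2)*(a + 3)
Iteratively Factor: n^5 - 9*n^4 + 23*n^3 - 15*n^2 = (n - 3)*(n^4 - 6*n^3 + 5*n^2) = n*(n - 3)*(n^3 - 6*n^2 + 5*n) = n*(n - 5)*(n - 3)*(n^2 - n) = n^2*(n - 5)*(n - 3)*(n - 1)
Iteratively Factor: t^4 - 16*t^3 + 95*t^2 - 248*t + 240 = (t - 4)*(t^3 - 12*t^2 + 47*t - 60) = (t - 4)^2*(t^2 - 8*t + 15) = (t - 5)*(t - 4)^2*(t - 3)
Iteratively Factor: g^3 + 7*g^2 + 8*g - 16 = (g - 1)*(g^2 + 8*g + 16) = (g - 1)*(g + 4)*(g + 4)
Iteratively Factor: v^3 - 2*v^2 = (v - 2)*(v^2) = v*(v - 2)*(v)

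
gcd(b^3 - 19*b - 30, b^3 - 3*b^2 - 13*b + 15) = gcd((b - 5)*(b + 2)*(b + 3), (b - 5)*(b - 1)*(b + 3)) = b^2 - 2*b - 15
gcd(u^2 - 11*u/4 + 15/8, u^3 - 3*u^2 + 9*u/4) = u - 3/2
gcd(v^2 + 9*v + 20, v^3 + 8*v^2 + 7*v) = 1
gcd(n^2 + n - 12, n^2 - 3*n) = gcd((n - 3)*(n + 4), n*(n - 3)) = n - 3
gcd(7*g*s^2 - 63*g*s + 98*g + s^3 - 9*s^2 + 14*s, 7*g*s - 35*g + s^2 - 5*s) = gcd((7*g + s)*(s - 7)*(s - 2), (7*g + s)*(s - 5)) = 7*g + s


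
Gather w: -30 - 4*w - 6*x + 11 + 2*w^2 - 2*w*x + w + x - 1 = 2*w^2 + w*(-2*x - 3) - 5*x - 20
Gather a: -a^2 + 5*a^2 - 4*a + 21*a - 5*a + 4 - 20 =4*a^2 + 12*a - 16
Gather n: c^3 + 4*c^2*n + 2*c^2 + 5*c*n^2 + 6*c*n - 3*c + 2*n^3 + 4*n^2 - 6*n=c^3 + 2*c^2 - 3*c + 2*n^3 + n^2*(5*c + 4) + n*(4*c^2 + 6*c - 6)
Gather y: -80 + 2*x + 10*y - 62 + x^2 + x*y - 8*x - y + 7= x^2 - 6*x + y*(x + 9) - 135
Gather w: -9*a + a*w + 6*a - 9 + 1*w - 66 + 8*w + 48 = -3*a + w*(a + 9) - 27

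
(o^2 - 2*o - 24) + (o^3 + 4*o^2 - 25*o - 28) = o^3 + 5*o^2 - 27*o - 52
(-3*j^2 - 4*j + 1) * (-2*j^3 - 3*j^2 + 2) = 6*j^5 + 17*j^4 + 10*j^3 - 9*j^2 - 8*j + 2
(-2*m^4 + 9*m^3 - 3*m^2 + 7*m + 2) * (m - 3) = -2*m^5 + 15*m^4 - 30*m^3 + 16*m^2 - 19*m - 6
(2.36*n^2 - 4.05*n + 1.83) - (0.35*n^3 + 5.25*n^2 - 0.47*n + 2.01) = -0.35*n^3 - 2.89*n^2 - 3.58*n - 0.18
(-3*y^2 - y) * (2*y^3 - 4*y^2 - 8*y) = -6*y^5 + 10*y^4 + 28*y^3 + 8*y^2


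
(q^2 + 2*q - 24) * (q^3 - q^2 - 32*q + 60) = q^5 + q^4 - 58*q^3 + 20*q^2 + 888*q - 1440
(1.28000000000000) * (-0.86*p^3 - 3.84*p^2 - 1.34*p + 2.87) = -1.1008*p^3 - 4.9152*p^2 - 1.7152*p + 3.6736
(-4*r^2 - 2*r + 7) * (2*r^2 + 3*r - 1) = -8*r^4 - 16*r^3 + 12*r^2 + 23*r - 7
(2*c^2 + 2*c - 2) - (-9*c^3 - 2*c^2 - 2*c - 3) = 9*c^3 + 4*c^2 + 4*c + 1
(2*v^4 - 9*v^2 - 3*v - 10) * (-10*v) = -20*v^5 + 90*v^3 + 30*v^2 + 100*v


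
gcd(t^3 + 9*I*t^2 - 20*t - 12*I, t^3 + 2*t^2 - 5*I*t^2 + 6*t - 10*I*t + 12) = t + I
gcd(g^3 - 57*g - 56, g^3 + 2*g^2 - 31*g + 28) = g + 7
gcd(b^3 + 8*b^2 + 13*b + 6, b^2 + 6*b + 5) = b + 1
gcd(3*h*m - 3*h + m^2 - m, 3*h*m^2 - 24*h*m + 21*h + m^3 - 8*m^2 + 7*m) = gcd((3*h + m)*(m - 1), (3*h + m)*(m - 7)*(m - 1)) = 3*h*m - 3*h + m^2 - m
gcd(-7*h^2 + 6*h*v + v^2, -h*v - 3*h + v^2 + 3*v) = -h + v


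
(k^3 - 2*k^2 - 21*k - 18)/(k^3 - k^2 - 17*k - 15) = (k - 6)/(k - 5)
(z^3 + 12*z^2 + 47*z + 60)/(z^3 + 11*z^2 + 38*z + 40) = (z + 3)/(z + 2)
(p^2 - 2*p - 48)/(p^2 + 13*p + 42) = (p - 8)/(p + 7)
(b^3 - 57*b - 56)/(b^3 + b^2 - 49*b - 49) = (b - 8)/(b - 7)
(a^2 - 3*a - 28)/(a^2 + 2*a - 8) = (a - 7)/(a - 2)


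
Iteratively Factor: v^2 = (v)*(v)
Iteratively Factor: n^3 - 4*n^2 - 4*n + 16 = (n + 2)*(n^2 - 6*n + 8) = (n - 2)*(n + 2)*(n - 4)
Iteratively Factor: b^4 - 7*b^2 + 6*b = (b + 3)*(b^3 - 3*b^2 + 2*b) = (b - 1)*(b + 3)*(b^2 - 2*b) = b*(b - 1)*(b + 3)*(b - 2)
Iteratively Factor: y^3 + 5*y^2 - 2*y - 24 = (y - 2)*(y^2 + 7*y + 12) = (y - 2)*(y + 3)*(y + 4)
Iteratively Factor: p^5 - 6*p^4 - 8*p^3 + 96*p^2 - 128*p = (p + 4)*(p^4 - 10*p^3 + 32*p^2 - 32*p) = p*(p + 4)*(p^3 - 10*p^2 + 32*p - 32) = p*(p - 4)*(p + 4)*(p^2 - 6*p + 8) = p*(p - 4)^2*(p + 4)*(p - 2)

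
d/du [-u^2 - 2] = -2*u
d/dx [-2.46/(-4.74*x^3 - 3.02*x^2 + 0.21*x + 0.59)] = (-34.9812*x^2 - 14.8584*x + 0.5166)/(4.74*x^3 + 3.02*x^2 - 0.21*x - 0.59)^2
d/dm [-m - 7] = -1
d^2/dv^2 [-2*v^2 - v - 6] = -4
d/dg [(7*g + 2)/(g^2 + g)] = (-7*g^2 - 4*g - 2)/(g^2*(g^2 + 2*g + 1))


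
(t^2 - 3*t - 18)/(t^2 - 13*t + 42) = (t + 3)/(t - 7)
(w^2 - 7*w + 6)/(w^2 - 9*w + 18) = (w - 1)/(w - 3)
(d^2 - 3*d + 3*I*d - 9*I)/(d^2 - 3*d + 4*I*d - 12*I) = (d + 3*I)/(d + 4*I)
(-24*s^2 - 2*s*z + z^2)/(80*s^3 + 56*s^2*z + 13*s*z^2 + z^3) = (-6*s + z)/(20*s^2 + 9*s*z + z^2)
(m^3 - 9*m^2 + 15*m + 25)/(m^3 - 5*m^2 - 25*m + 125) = (m + 1)/(m + 5)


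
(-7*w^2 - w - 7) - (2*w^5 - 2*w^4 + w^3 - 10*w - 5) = -2*w^5 + 2*w^4 - w^3 - 7*w^2 + 9*w - 2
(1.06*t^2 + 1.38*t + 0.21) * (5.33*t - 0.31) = 5.6498*t^3 + 7.0268*t^2 + 0.6915*t - 0.0651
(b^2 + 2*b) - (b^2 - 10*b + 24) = 12*b - 24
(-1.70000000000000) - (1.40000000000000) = -3.10000000000000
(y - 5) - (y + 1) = -6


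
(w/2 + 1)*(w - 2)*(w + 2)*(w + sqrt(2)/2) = w^4/2 + sqrt(2)*w^3/4 + w^3 - 2*w^2 + sqrt(2)*w^2/2 - 4*w - sqrt(2)*w - 2*sqrt(2)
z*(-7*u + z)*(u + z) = -7*u^2*z - 6*u*z^2 + z^3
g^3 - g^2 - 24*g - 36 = (g - 6)*(g + 2)*(g + 3)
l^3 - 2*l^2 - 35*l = l*(l - 7)*(l + 5)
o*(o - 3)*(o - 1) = o^3 - 4*o^2 + 3*o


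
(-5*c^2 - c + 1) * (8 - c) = 5*c^3 - 39*c^2 - 9*c + 8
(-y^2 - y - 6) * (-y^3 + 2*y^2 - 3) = y^5 - y^4 + 4*y^3 - 9*y^2 + 3*y + 18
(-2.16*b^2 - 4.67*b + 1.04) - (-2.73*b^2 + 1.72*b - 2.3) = 0.57*b^2 - 6.39*b + 3.34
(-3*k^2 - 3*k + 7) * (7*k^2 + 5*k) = -21*k^4 - 36*k^3 + 34*k^2 + 35*k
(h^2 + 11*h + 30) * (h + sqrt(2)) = h^3 + sqrt(2)*h^2 + 11*h^2 + 11*sqrt(2)*h + 30*h + 30*sqrt(2)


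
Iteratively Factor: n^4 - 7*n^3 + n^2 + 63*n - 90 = (n - 3)*(n^3 - 4*n^2 - 11*n + 30) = (n - 3)*(n + 3)*(n^2 - 7*n + 10) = (n - 3)*(n - 2)*(n + 3)*(n - 5)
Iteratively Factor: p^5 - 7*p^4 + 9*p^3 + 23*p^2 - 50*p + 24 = (p - 3)*(p^4 - 4*p^3 - 3*p^2 + 14*p - 8) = (p - 3)*(p + 2)*(p^3 - 6*p^2 + 9*p - 4) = (p - 4)*(p - 3)*(p + 2)*(p^2 - 2*p + 1) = (p - 4)*(p - 3)*(p - 1)*(p + 2)*(p - 1)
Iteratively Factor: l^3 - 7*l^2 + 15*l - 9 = (l - 3)*(l^2 - 4*l + 3) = (l - 3)*(l - 1)*(l - 3)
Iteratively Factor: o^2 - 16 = (o - 4)*(o + 4)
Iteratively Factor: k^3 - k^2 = (k)*(k^2 - k) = k^2*(k - 1)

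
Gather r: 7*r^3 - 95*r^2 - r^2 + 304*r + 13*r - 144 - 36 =7*r^3 - 96*r^2 + 317*r - 180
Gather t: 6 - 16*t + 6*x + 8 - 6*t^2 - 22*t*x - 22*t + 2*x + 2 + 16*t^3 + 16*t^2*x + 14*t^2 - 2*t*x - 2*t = 16*t^3 + t^2*(16*x + 8) + t*(-24*x - 40) + 8*x + 16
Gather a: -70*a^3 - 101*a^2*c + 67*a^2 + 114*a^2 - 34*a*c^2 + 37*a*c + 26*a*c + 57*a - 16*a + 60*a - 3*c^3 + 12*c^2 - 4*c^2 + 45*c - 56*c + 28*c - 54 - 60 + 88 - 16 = -70*a^3 + a^2*(181 - 101*c) + a*(-34*c^2 + 63*c + 101) - 3*c^3 + 8*c^2 + 17*c - 42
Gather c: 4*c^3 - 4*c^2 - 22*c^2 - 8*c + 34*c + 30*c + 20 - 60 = 4*c^3 - 26*c^2 + 56*c - 40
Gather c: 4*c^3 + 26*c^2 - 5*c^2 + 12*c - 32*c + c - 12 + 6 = 4*c^3 + 21*c^2 - 19*c - 6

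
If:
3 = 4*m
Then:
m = 3/4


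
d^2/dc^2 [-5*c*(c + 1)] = -10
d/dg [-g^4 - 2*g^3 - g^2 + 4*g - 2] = -4*g^3 - 6*g^2 - 2*g + 4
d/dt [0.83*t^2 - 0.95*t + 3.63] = 1.66*t - 0.95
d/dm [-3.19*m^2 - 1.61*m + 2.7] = -6.38*m - 1.61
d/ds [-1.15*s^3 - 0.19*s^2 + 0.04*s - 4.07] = -3.45*s^2 - 0.38*s + 0.04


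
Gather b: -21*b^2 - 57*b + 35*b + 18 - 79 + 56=-21*b^2 - 22*b - 5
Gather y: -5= -5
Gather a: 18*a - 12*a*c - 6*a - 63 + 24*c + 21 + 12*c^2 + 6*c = a*(12 - 12*c) + 12*c^2 + 30*c - 42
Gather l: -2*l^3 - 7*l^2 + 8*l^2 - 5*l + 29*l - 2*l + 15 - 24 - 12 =-2*l^3 + l^2 + 22*l - 21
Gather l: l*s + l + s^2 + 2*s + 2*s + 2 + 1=l*(s + 1) + s^2 + 4*s + 3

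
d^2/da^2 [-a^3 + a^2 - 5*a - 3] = 2 - 6*a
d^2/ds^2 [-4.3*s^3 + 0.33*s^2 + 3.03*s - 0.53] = 0.66 - 25.8*s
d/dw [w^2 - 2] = 2*w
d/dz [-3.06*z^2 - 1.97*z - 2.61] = -6.12*z - 1.97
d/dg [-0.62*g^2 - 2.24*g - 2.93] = -1.24*g - 2.24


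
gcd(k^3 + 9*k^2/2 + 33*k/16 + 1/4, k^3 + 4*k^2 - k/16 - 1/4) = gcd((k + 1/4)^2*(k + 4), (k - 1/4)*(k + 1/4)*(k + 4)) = k^2 + 17*k/4 + 1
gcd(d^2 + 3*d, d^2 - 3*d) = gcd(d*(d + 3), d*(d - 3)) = d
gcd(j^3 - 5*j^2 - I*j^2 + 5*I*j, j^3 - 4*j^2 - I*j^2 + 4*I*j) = j^2 - I*j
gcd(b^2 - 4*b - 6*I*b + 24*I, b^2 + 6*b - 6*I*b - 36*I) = b - 6*I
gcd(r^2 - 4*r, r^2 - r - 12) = r - 4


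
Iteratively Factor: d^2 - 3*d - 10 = (d + 2)*(d - 5)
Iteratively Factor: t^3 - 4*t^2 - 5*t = (t + 1)*(t^2 - 5*t) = (t - 5)*(t + 1)*(t)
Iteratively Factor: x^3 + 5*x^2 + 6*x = (x + 2)*(x^2 + 3*x) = (x + 2)*(x + 3)*(x)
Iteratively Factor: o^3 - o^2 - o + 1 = (o - 1)*(o^2 - 1) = (o - 1)^2*(o + 1)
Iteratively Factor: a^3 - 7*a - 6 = (a + 2)*(a^2 - 2*a - 3) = (a - 3)*(a + 2)*(a + 1)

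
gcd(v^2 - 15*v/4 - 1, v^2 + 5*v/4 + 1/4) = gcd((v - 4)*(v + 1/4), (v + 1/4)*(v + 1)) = v + 1/4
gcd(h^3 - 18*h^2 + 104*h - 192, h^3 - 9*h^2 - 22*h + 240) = h^2 - 14*h + 48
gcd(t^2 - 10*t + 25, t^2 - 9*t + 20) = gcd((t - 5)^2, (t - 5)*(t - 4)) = t - 5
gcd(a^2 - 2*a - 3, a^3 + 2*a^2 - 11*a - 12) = a^2 - 2*a - 3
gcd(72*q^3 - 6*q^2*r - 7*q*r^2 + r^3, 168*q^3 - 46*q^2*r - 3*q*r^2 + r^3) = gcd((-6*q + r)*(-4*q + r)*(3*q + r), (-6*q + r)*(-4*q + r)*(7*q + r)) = 24*q^2 - 10*q*r + r^2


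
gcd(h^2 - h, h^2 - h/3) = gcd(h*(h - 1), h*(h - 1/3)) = h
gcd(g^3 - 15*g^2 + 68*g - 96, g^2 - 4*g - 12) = 1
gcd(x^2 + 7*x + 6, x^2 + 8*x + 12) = x + 6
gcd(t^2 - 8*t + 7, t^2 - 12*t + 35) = t - 7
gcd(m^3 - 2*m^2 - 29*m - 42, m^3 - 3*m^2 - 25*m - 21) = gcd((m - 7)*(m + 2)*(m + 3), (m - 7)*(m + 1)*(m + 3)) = m^2 - 4*m - 21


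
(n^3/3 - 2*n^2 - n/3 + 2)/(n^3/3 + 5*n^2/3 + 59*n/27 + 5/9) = 9*(n^3 - 6*n^2 - n + 6)/(9*n^3 + 45*n^2 + 59*n + 15)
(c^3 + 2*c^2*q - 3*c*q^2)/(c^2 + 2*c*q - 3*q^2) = c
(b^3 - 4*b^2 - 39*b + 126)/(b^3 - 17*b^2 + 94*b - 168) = (b^2 + 3*b - 18)/(b^2 - 10*b + 24)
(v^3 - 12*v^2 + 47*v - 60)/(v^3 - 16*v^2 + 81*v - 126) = (v^2 - 9*v + 20)/(v^2 - 13*v + 42)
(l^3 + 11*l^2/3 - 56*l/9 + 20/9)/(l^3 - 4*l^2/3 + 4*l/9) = (l + 5)/l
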